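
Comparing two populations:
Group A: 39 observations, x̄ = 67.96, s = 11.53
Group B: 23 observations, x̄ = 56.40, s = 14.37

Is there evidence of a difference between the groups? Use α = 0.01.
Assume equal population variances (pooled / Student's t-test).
Student's two-sample t-test (equal variances):
H₀: μ₁ = μ₂
H₁: μ₁ ≠ μ₂
df = n₁ + n₂ - 2 = 60
Pooled variance s_p² = [(n₁-1)s₁² + (n₂-1)s₂²] / (n₁ + n₂ - 2) = [(38)(11.53²) + (22)(14.37²)] / 60 = 159.9114
SE = √(s_p²(1/n₁ + 1/n₂)) = √(159.9114 × (1/39 + 1/23)) = 3.3246
t = (x̄₁ - x̄₂) / SE = (67.96 - 56.40) / 3.3246 = 11.56 / 3.3246 = 3.477
p-value = 0.0009

Since p-value < α = 0.01, we reject H₀.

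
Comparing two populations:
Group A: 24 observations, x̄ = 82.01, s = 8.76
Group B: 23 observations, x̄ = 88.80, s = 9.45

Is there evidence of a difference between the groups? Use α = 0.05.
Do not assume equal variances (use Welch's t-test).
Welch's two-sample t-test:
H₀: μ₁ = μ₂
H₁: μ₁ ≠ μ₂
s₁²/n₁ = 8.76²/24 = 3.1974,  s₂²/n₂ = 9.45²/23 = 3.8827
SE = √(s₁²/n₁ + s₂²/n₂) = √(3.1974 + 3.8827) = 2.6608
df (Welch-Satterthwaite) = (s₁²/n₁ + s₂²/n₂)² / [(s₁²/n₁)²/(n₁-1) + (s₂²/n₂)²/(n₂-1)] ≈ 44.37
t = (x̄₁ - x̄₂) / SE = (82.01 - 88.80) / 2.6608 = -6.79 / 2.6608 = -2.552
p-value = 0.0142

Since p-value < α = 0.05, we reject H₀.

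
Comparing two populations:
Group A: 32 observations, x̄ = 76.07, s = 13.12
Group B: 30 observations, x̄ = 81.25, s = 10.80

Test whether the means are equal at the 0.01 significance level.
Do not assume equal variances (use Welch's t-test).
Welch's two-sample t-test:
H₀: μ₁ = μ₂
H₁: μ₁ ≠ μ₂
s₁²/n₁ = 13.12²/32 = 5.3792,  s₂²/n₂ = 10.80²/30 = 3.8880
SE = √(s₁²/n₁ + s₂²/n₂) = √(5.3792 + 3.8880) = 3.0442
df (Welch-Satterthwaite) = (s₁²/n₁ + s₂²/n₂)² / [(s₁²/n₁)²/(n₁-1) + (s₂²/n₂)²/(n₂-1)] ≈ 59.04
t = (x̄₁ - x̄₂) / SE = (76.07 - 81.25) / 3.0442 = -5.18 / 3.0442 = -1.702
p-value = 0.0941

Since p-value > α = 0.01, we fail to reject H₀.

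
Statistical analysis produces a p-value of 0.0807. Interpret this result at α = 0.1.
Since p = 0.0807 < α = 0.1, reject H₀.
There is sufficient evidence to reject the null hypothesis; the result is statistically significant at the 0.1 level.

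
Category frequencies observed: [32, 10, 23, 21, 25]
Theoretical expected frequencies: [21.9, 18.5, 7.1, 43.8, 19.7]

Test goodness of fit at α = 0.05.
Chi-square goodness of fit test:
H₀: observed counts match expected distribution
H₁: observed counts differ from expected distribution
df = k - 1 = 4
χ² = Σ(O - E)²/E
   = (32 - 21.9)²/21.9 + (10 - 18.5)²/18.5 + (23 - 7.1)²/7.1 + (21 - 43.8)²/43.8 + (25 - 19.7)²/19.7
   = 4.658 + 3.905 + 35.607 + 11.868 + 1.426
   = 57.46
p-value < 0.0001

Since p-value < α = 0.05, we reject H₀.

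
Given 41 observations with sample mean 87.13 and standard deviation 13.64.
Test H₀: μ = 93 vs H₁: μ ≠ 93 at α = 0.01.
One-sample t-test:
H₀: μ = 93
H₁: μ ≠ 93
df = n - 1 = 40
t = (x̄ - μ₀) / (s/√n) = (87.13 - 93) / (13.64/√41) = -2.756
p-value = 0.0088

Since p-value < α = 0.01, we reject H₀.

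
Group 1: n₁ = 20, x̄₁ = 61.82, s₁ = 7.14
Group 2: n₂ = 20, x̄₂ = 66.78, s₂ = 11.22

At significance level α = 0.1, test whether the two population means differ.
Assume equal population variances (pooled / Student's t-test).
Student's two-sample t-test (equal variances):
H₀: μ₁ = μ₂
H₁: μ₁ ≠ μ₂
df = n₁ + n₂ - 2 = 38
Pooled variance s_p² = [(n₁-1)s₁² + (n₂-1)s₂²] / (n₁ + n₂ - 2) = [(19)(7.14²) + (19)(11.22²)] / 38 = 88.4340
SE = √(s_p²(1/n₁ + 1/n₂)) = √(88.4340 × (1/20 + 1/20)) = 2.9738
t = (x̄₁ - x̄₂) / SE = (61.82 - 66.78) / 2.9738 = -4.96 / 2.9738 = -1.668
p-value = 0.1036

Since p-value > α = 0.1, we fail to reject H₀.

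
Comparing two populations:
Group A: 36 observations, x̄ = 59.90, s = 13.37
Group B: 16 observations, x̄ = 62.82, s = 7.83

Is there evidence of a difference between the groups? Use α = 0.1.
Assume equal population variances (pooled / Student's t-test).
Student's two-sample t-test (equal variances):
H₀: μ₁ = μ₂
H₁: μ₁ ≠ μ₂
df = n₁ + n₂ - 2 = 50
Pooled variance s_p² = [(n₁-1)s₁² + (n₂-1)s₂²] / (n₁ + n₂ - 2) = [(35)(13.37²) + (15)(7.83²)] / 50 = 143.5225
SE = √(s_p²(1/n₁ + 1/n₂)) = √(143.5225 × (1/36 + 1/16)) = 3.5996
t = (x̄₁ - x̄₂) / SE = (59.90 - 62.82) / 3.5996 = -2.92 / 3.5996 = -0.811
p-value = 0.4211

Since p-value > α = 0.1, we fail to reject H₀.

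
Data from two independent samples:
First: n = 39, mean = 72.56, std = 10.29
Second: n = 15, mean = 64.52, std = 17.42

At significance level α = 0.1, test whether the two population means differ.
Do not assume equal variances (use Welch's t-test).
Welch's two-sample t-test:
H₀: μ₁ = μ₂
H₁: μ₁ ≠ μ₂
s₁²/n₁ = 10.29²/39 = 2.7150,  s₂²/n₂ = 17.42²/15 = 20.2304
SE = √(s₁²/n₁ + s₂²/n₂) = √(2.7150 + 20.2304) = 4.7901
df (Welch-Satterthwaite) = (s₁²/n₁ + s₂²/n₂)² / [(s₁²/n₁)²/(n₁-1) + (s₂²/n₂)²/(n₂-1)] ≈ 17.89
t = (x̄₁ - x̄₂) / SE = (72.56 - 64.52) / 4.7901 = 8.04 / 4.7901 = 1.678
p-value = 0.1106

Since p-value > α = 0.1, we fail to reject H₀.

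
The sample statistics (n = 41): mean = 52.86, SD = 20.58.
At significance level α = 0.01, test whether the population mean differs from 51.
One-sample t-test:
H₀: μ = 51
H₁: μ ≠ 51
df = n - 1 = 40
t = (x̄ - μ₀) / (s/√n) = (52.86 - 51) / (20.58/√41) = 0.579
p-value = 0.5660

Since p-value > α = 0.01, we fail to reject H₀.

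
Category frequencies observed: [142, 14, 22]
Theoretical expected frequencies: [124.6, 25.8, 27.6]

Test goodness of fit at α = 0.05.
Chi-square goodness of fit test:
H₀: observed counts match expected distribution
H₁: observed counts differ from expected distribution
df = k - 1 = 2
χ² = Σ(O - E)²/E
   = (142 - 124.6)²/124.6 + (14 - 25.8)²/25.8 + (22 - 27.6)²/27.6
   = 2.430 + 5.397 + 1.136
   = 8.96
p-value = 0.0113

Since p-value < α = 0.05, we reject H₀.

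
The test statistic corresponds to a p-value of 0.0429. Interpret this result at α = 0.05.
Since p = 0.0429 < α = 0.05, reject H₀.
There is sufficient evidence to reject the null hypothesis; the result is statistically significant at the 0.05 level.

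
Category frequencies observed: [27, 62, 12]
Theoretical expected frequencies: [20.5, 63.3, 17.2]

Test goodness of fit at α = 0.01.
Chi-square goodness of fit test:
H₀: observed counts match expected distribution
H₁: observed counts differ from expected distribution
df = k - 1 = 2
χ² = Σ(O - E)²/E
   = (27 - 20.5)²/20.5 + (62 - 63.3)²/63.3 + (12 - 17.2)²/17.2
   = 2.061 + 0.027 + 1.572
   = 3.66
p-value = 0.1604

Since p-value > α = 0.01, we fail to reject H₀.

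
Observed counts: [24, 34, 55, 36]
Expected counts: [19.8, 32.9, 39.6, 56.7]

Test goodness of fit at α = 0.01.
Chi-square goodness of fit test:
H₀: observed counts match expected distribution
H₁: observed counts differ from expected distribution
df = k - 1 = 3
χ² = Σ(O - E)²/E
   = (24 - 19.8)²/19.8 + (34 - 32.9)²/32.9 + (55 - 39.6)²/39.6 + (36 - 56.7)²/56.7
   = 0.891 + 0.037 + 5.989 + 7.557
   = 14.47
p-value = 0.0023

Since p-value < α = 0.01, we reject H₀.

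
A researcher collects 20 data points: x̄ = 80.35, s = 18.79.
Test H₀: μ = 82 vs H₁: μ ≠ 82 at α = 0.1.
One-sample t-test:
H₀: μ = 82
H₁: μ ≠ 82
df = n - 1 = 19
t = (x̄ - μ₀) / (s/√n) = (80.35 - 82) / (18.79/√20) = -0.393
p-value = 0.6989

Since p-value > α = 0.1, we fail to reject H₀.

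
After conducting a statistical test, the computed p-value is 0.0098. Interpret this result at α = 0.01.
Since p = 0.0098 < α = 0.01, reject H₀.
There is sufficient evidence to reject the null hypothesis; the result is statistically significant at the 0.01 level.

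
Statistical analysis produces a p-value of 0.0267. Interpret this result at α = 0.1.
Since p = 0.0267 < α = 0.1, reject H₀.
There is sufficient evidence to reject the null hypothesis; the result is statistically significant at the 0.1 level.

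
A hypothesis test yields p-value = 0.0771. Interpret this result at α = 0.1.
Since p = 0.0771 < α = 0.1, reject H₀.
There is sufficient evidence to reject the null hypothesis; the result is statistically significant at the 0.1 level.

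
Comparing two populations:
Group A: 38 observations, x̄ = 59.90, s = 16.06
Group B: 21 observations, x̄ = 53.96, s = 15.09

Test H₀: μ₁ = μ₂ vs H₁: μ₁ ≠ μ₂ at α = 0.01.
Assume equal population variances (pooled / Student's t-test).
Student's two-sample t-test (equal variances):
H₀: μ₁ = μ₂
H₁: μ₁ ≠ μ₂
df = n₁ + n₂ - 2 = 57
Pooled variance s_p² = [(n₁-1)s₁² + (n₂-1)s₂²] / (n₁ + n₂ - 2) = [(37)(16.06²) + (20)(15.09²)] / 57 = 247.3217
SE = √(s_p²(1/n₁ + 1/n₂)) = √(247.3217 × (1/38 + 1/21)) = 4.2762
t = (x̄₁ - x̄₂) / SE = (59.90 - 53.96) / 4.2762 = 5.94 / 4.2762 = 1.389
p-value = 0.1702

Since p-value > α = 0.01, we fail to reject H₀.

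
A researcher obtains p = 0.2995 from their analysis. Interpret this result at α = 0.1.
Since p = 0.2995 > α = 0.1, fail to reject H₀.
There is insufficient evidence to reject the null hypothesis; the result is not statistically significant at the 0.1 level.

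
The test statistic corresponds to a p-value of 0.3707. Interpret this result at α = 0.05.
Since p = 0.3707 > α = 0.05, fail to reject H₀.
There is insufficient evidence to reject the null hypothesis; the result is not statistically significant at the 0.05 level.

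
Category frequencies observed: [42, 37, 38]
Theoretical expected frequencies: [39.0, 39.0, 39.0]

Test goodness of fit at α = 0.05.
Chi-square goodness of fit test:
H₀: observed counts match expected distribution
H₁: observed counts differ from expected distribution
df = k - 1 = 2
χ² = Σ(O - E)²/E
   = (42 - 39.0)²/39.0 + (37 - 39.0)²/39.0 + (38 - 39.0)²/39.0
   = 0.231 + 0.103 + 0.026
   = 0.36
p-value = 0.8357

Since p-value > α = 0.05, we fail to reject H₀.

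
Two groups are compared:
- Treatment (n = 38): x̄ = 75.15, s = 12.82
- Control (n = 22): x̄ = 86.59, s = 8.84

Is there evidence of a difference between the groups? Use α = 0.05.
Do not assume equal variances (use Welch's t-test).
Welch's two-sample t-test:
H₀: μ₁ = μ₂
H₁: μ₁ ≠ μ₂
s₁²/n₁ = 12.82²/38 = 4.3251,  s₂²/n₂ = 8.84²/22 = 3.5521
SE = √(s₁²/n₁ + s₂²/n₂) = √(4.3251 + 3.5521) = 2.8066
df (Welch-Satterthwaite) = (s₁²/n₁ + s₂²/n₂)² / [(s₁²/n₁)²/(n₁-1) + (s₂²/n₂)²/(n₂-1)] ≈ 56.08
t = (x̄₁ - x̄₂) / SE = (75.15 - 86.59) / 2.8066 = -11.44 / 2.8066 = -4.076
p-value = 0.0001

Since p-value < α = 0.05, we reject H₀.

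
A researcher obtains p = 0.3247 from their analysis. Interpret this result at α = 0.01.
Since p = 0.3247 > α = 0.01, fail to reject H₀.
There is insufficient evidence to reject the null hypothesis; the result is not statistically significant at the 0.01 level.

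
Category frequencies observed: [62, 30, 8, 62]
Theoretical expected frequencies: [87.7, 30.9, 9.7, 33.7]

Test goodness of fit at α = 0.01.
Chi-square goodness of fit test:
H₀: observed counts match expected distribution
H₁: observed counts differ from expected distribution
df = k - 1 = 3
χ² = Σ(O - E)²/E
   = (62 - 87.7)²/87.7 + (30 - 30.9)²/30.9 + (8 - 9.7)²/9.7 + (62 - 33.7)²/33.7
   = 7.531 + 0.026 + 0.298 + 23.765
   = 31.62
p-value < 0.0001

Since p-value < α = 0.01, we reject H₀.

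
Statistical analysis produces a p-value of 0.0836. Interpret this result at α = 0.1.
Since p = 0.0836 < α = 0.1, reject H₀.
There is sufficient evidence to reject the null hypothesis; the result is statistically significant at the 0.1 level.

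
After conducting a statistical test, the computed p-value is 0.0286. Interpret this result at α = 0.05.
Since p = 0.0286 < α = 0.05, reject H₀.
There is sufficient evidence to reject the null hypothesis; the result is statistically significant at the 0.05 level.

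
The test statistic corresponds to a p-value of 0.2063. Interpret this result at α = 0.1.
Since p = 0.2063 > α = 0.1, fail to reject H₀.
There is insufficient evidence to reject the null hypothesis; the result is not statistically significant at the 0.1 level.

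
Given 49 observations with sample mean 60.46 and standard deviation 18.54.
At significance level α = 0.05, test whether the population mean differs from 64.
One-sample t-test:
H₀: μ = 64
H₁: μ ≠ 64
df = n - 1 = 48
t = (x̄ - μ₀) / (s/√n) = (60.46 - 64) / (18.54/√49) = -1.337
p-value = 0.1877

Since p-value > α = 0.05, we fail to reject H₀.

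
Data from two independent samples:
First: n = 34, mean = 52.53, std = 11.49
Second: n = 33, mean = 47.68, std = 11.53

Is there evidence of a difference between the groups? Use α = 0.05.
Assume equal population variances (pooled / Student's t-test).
Student's two-sample t-test (equal variances):
H₀: μ₁ = μ₂
H₁: μ₁ ≠ μ₂
df = n₁ + n₂ - 2 = 65
Pooled variance s_p² = [(n₁-1)s₁² + (n₂-1)s₂²] / (n₁ + n₂ - 2) = [(33)(11.49²) + (32)(11.53²)] / 65 = 132.4734
SE = √(s_p²(1/n₁ + 1/n₂)) = √(132.4734 × (1/34 + 1/33)) = 2.8126
t = (x̄₁ - x̄₂) / SE = (52.53 - 47.68) / 2.8126 = 4.85 / 2.8126 = 1.724
p-value = 0.0894

Since p-value > α = 0.05, we fail to reject H₀.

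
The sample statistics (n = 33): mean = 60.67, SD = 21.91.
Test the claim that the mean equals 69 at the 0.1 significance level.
One-sample t-test:
H₀: μ = 69
H₁: μ ≠ 69
df = n - 1 = 32
t = (x̄ - μ₀) / (s/√n) = (60.67 - 69) / (21.91/√33) = -2.184
p-value = 0.0364

Since p-value < α = 0.1, we reject H₀.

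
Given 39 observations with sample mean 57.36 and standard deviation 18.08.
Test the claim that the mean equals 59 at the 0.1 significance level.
One-sample t-test:
H₀: μ = 59
H₁: μ ≠ 59
df = n - 1 = 38
t = (x̄ - μ₀) / (s/√n) = (57.36 - 59) / (18.08/√39) = -0.566
p-value = 0.5744

Since p-value > α = 0.1, we fail to reject H₀.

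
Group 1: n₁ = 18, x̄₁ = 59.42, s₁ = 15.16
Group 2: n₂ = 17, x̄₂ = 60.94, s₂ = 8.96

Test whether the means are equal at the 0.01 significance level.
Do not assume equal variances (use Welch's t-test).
Welch's two-sample t-test:
H₀: μ₁ = μ₂
H₁: μ₁ ≠ μ₂
s₁²/n₁ = 15.16²/18 = 12.7681,  s₂²/n₂ = 8.96²/17 = 4.7224
SE = √(s₁²/n₁ + s₂²/n₂) = √(12.7681 + 4.7224) = 4.1822
df (Welch-Satterthwaite) = (s₁²/n₁ + s₂²/n₂)² / [(s₁²/n₁)²/(n₁-1) + (s₂²/n₂)²/(n₂-1)] ≈ 27.85
t = (x̄₁ - x̄₂) / SE = (59.42 - 60.94) / 4.1822 = -1.52 / 4.1822 = -0.363
p-value = 0.7190

Since p-value > α = 0.01, we fail to reject H₀.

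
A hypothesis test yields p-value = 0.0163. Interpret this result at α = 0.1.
Since p = 0.0163 < α = 0.1, reject H₀.
There is sufficient evidence to reject the null hypothesis; the result is statistically significant at the 0.1 level.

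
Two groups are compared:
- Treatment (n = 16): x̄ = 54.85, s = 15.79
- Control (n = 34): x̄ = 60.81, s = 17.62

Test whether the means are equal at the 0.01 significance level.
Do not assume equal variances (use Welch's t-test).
Welch's two-sample t-test:
H₀: μ₁ = μ₂
H₁: μ₁ ≠ μ₂
s₁²/n₁ = 15.79²/16 = 15.5828,  s₂²/n₂ = 17.62²/34 = 9.1313
SE = √(s₁²/n₁ + s₂²/n₂) = √(15.5828 + 9.1313) = 4.9713
df (Welch-Satterthwaite) = (s₁²/n₁ + s₂²/n₂)² / [(s₁²/n₁)²/(n₁-1) + (s₂²/n₂)²/(n₂-1)] ≈ 32.64
t = (x̄₁ - x̄₂) / SE = (54.85 - 60.81) / 4.9713 = -5.96 / 4.9713 = -1.199
p-value = 0.2392

Since p-value > α = 0.01, we fail to reject H₀.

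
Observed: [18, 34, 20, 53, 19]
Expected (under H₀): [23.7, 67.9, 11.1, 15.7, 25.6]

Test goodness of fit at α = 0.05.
Chi-square goodness of fit test:
H₀: observed counts match expected distribution
H₁: observed counts differ from expected distribution
df = k - 1 = 4
χ² = Σ(O - E)²/E
   = (18 - 23.7)²/23.7 + (34 - 67.9)²/67.9 + (20 - 11.1)²/11.1 + (53 - 15.7)²/15.7 + (19 - 25.6)²/25.6
   = 1.371 + 16.925 + 7.136 + 88.617 + 1.702
   = 115.75
p-value < 0.0001

Since p-value < α = 0.05, we reject H₀.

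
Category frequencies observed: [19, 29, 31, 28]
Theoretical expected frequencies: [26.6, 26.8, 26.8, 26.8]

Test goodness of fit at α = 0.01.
Chi-square goodness of fit test:
H₀: observed counts match expected distribution
H₁: observed counts differ from expected distribution
df = k - 1 = 3
χ² = Σ(O - E)²/E
   = (19 - 26.6)²/26.6 + (29 - 26.8)²/26.8 + (31 - 26.8)²/26.8 + (28 - 26.8)²/26.8
   = 2.171 + 0.181 + 0.658 + 0.054
   = 3.06
p-value = 0.3819

Since p-value > α = 0.01, we fail to reject H₀.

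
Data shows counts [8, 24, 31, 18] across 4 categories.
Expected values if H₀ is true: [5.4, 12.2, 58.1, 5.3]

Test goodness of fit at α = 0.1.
Chi-square goodness of fit test:
H₀: observed counts match expected distribution
H₁: observed counts differ from expected distribution
df = k - 1 = 3
χ² = Σ(O - E)²/E
   = (8 - 5.4)²/5.4 + (24 - 12.2)²/12.2 + (31 - 58.1)²/58.1 + (18 - 5.3)²/5.3
   = 1.252 + 11.413 + 12.640 + 30.432
   = 55.74
p-value < 0.0001

Since p-value < α = 0.1, we reject H₀.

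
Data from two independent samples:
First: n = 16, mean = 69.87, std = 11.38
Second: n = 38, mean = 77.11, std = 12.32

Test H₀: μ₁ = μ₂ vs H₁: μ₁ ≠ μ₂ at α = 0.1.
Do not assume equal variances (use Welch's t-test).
Welch's two-sample t-test:
H₀: μ₁ = μ₂
H₁: μ₁ ≠ μ₂
s₁²/n₁ = 11.38²/16 = 8.0940,  s₂²/n₂ = 12.32²/38 = 3.9943
SE = √(s₁²/n₁ + s₂²/n₂) = √(8.0940 + 3.9943) = 3.4768
df (Welch-Satterthwaite) = (s₁²/n₁ + s₂²/n₂)² / [(s₁²/n₁)²/(n₁-1) + (s₂²/n₂)²/(n₂-1)] ≈ 30.45
t = (x̄₁ - x̄₂) / SE = (69.87 - 77.11) / 3.4768 = -7.24 / 3.4768 = -2.082
p-value = 0.0458

Since p-value < α = 0.1, we reject H₀.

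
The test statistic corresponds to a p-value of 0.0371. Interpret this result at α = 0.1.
Since p = 0.0371 < α = 0.1, reject H₀.
There is sufficient evidence to reject the null hypothesis; the result is statistically significant at the 0.1 level.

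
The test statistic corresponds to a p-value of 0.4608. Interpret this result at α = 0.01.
Since p = 0.4608 > α = 0.01, fail to reject H₀.
There is insufficient evidence to reject the null hypothesis; the result is not statistically significant at the 0.01 level.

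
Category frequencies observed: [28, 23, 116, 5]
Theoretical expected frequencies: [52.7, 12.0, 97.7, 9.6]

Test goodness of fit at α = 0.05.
Chi-square goodness of fit test:
H₀: observed counts match expected distribution
H₁: observed counts differ from expected distribution
df = k - 1 = 3
χ² = Σ(O - E)²/E
   = (28 - 52.7)²/52.7 + (23 - 12.0)²/12.0 + (116 - 97.7)²/97.7 + (5 - 9.6)²/9.6
   = 11.577 + 10.083 + 3.428 + 2.204
   = 27.29
p-value < 0.0001

Since p-value < α = 0.05, we reject H₀.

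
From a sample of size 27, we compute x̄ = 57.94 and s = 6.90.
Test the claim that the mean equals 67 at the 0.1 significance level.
One-sample t-test:
H₀: μ = 67
H₁: μ ≠ 67
df = n - 1 = 26
t = (x̄ - μ₀) / (s/√n) = (57.94 - 67) / (6.90/√27) = -6.823
p-value < 0.0001

Since p-value < α = 0.1, we reject H₀.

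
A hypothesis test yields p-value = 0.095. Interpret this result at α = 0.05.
Since p = 0.095 > α = 0.05, fail to reject H₀.
There is insufficient evidence to reject the null hypothesis; the result is not statistically significant at the 0.05 level.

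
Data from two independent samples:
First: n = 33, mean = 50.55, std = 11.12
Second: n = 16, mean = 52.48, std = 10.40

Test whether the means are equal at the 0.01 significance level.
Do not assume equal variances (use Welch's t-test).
Welch's two-sample t-test:
H₀: μ₁ = μ₂
H₁: μ₁ ≠ μ₂
s₁²/n₁ = 11.12²/33 = 3.7471,  s₂²/n₂ = 10.40²/16 = 6.7600
SE = √(s₁²/n₁ + s₂²/n₂) = √(3.7471 + 6.7600) = 3.2415
df (Welch-Satterthwaite) = (s₁²/n₁ + s₂²/n₂)² / [(s₁²/n₁)²/(n₁-1) + (s₂²/n₂)²/(n₂-1)] ≈ 31.68
t = (x̄₁ - x̄₂) / SE = (50.55 - 52.48) / 3.2415 = -1.93 / 3.2415 = -0.595
p-value = 0.5558

Since p-value > α = 0.01, we fail to reject H₀.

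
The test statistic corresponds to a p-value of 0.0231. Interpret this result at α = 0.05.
Since p = 0.0231 < α = 0.05, reject H₀.
There is sufficient evidence to reject the null hypothesis; the result is statistically significant at the 0.05 level.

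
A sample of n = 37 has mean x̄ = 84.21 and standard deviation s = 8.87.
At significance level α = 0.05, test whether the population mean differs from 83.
One-sample t-test:
H₀: μ = 83
H₁: μ ≠ 83
df = n - 1 = 36
t = (x̄ - μ₀) / (s/√n) = (84.21 - 83) / (8.87/√37) = 0.830
p-value = 0.4121

Since p-value > α = 0.05, we fail to reject H₀.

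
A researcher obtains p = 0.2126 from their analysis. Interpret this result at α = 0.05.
Since p = 0.2126 > α = 0.05, fail to reject H₀.
There is insufficient evidence to reject the null hypothesis; the result is not statistically significant at the 0.05 level.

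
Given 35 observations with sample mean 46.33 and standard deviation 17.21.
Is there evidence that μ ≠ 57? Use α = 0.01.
One-sample t-test:
H₀: μ = 57
H₁: μ ≠ 57
df = n - 1 = 34
t = (x̄ - μ₀) / (s/√n) = (46.33 - 57) / (17.21/√35) = -3.668
p-value = 0.0008

Since p-value < α = 0.01, we reject H₀.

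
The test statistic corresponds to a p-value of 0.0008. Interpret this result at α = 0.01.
Since p = 0.0008 < α = 0.01, reject H₀.
There is sufficient evidence to reject the null hypothesis; the result is statistically significant at the 0.01 level.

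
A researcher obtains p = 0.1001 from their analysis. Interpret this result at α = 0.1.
Since p = 0.1001 > α = 0.1, fail to reject H₀.
There is insufficient evidence to reject the null hypothesis; the result is not statistically significant at the 0.1 level.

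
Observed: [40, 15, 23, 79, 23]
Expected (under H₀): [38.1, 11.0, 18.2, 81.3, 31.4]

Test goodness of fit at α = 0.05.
Chi-square goodness of fit test:
H₀: observed counts match expected distribution
H₁: observed counts differ from expected distribution
df = k - 1 = 4
χ² = Σ(O - E)²/E
   = (40 - 38.1)²/38.1 + (15 - 11.0)²/11.0 + (23 - 18.2)²/18.2 + (79 - 81.3)²/81.3 + (23 - 31.4)²/31.4
   = 0.095 + 1.455 + 1.266 + 0.065 + 2.247
   = 5.13
p-value = 0.2745

Since p-value > α = 0.05, we fail to reject H₀.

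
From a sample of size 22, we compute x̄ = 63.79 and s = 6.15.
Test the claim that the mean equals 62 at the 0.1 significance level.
One-sample t-test:
H₀: μ = 62
H₁: μ ≠ 62
df = n - 1 = 21
t = (x̄ - μ₀) / (s/√n) = (63.79 - 62) / (6.15/√22) = 1.365
p-value = 0.1866

Since p-value > α = 0.1, we fail to reject H₀.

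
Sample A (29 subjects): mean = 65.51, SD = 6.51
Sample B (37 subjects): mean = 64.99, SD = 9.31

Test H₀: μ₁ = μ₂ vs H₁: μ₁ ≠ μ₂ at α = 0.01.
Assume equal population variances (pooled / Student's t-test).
Student's two-sample t-test (equal variances):
H₀: μ₁ = μ₂
H₁: μ₁ ≠ μ₂
df = n₁ + n₂ - 2 = 64
Pooled variance s_p² = [(n₁-1)s₁² + (n₂-1)s₂²] / (n₁ + n₂ - 2) = [(28)(6.51²) + (36)(9.31²)] / 64 = 67.2966
SE = √(s_p²(1/n₁ + 1/n₂)) = √(67.2966 × (1/29 + 1/37)) = 2.0346
t = (x̄₁ - x̄₂) / SE = (65.51 - 64.99) / 2.0346 = 0.52 / 2.0346 = 0.256
p-value = 0.7991

Since p-value > α = 0.01, we fail to reject H₀.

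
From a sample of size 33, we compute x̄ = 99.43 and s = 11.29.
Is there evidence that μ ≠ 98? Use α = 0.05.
One-sample t-test:
H₀: μ = 98
H₁: μ ≠ 98
df = n - 1 = 32
t = (x̄ - μ₀) / (s/√n) = (99.43 - 98) / (11.29/√33) = 0.728
p-value = 0.4721

Since p-value > α = 0.05, we fail to reject H₀.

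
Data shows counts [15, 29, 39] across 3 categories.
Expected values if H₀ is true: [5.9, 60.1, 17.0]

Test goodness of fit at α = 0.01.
Chi-square goodness of fit test:
H₀: observed counts match expected distribution
H₁: observed counts differ from expected distribution
df = k - 1 = 2
χ² = Σ(O - E)²/E
   = (15 - 5.9)²/5.9 + (29 - 60.1)²/60.1 + (39 - 17.0)²/17.0
   = 14.036 + 16.093 + 28.471
   = 58.60
p-value < 0.0001

Since p-value < α = 0.01, we reject H₀.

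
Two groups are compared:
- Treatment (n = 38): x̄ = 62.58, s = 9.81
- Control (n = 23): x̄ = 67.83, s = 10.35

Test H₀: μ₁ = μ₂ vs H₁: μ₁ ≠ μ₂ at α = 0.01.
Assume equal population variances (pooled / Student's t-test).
Student's two-sample t-test (equal variances):
H₀: μ₁ = μ₂
H₁: μ₁ ≠ μ₂
df = n₁ + n₂ - 2 = 59
Pooled variance s_p² = [(n₁-1)s₁² + (n₂-1)s₂²] / (n₁ + n₂ - 2) = [(37)(9.81²) + (22)(10.35²)] / 59 = 100.2954
SE = √(s_p²(1/n₁ + 1/n₂)) = √(100.2954 × (1/38 + 1/23)) = 2.6458
t = (x̄₁ - x̄₂) / SE = (62.58 - 67.83) / 2.6458 = -5.25 / 2.6458 = -1.984
p-value = 0.0519

Since p-value > α = 0.01, we fail to reject H₀.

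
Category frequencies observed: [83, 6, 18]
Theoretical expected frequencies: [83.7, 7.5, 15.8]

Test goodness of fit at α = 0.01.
Chi-square goodness of fit test:
H₀: observed counts match expected distribution
H₁: observed counts differ from expected distribution
df = k - 1 = 2
χ² = Σ(O - E)²/E
   = (83 - 83.7)²/83.7 + (6 - 7.5)²/7.5 + (18 - 15.8)²/15.8
   = 0.006 + 0.300 + 0.306
   = 0.61
p-value = 0.7363

Since p-value > α = 0.01, we fail to reject H₀.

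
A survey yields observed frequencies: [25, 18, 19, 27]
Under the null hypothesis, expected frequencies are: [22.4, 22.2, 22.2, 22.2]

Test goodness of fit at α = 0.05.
Chi-square goodness of fit test:
H₀: observed counts match expected distribution
H₁: observed counts differ from expected distribution
df = k - 1 = 3
χ² = Σ(O - E)²/E
   = (25 - 22.4)²/22.4 + (18 - 22.2)²/22.2 + (19 - 22.2)²/22.2 + (27 - 22.2)²/22.2
   = 0.302 + 0.795 + 0.461 + 1.038
   = 2.60
p-value = 0.4583

Since p-value > α = 0.05, we fail to reject H₀.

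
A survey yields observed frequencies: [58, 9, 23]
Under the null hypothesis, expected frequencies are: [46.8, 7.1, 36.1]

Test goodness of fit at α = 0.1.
Chi-square goodness of fit test:
H₀: observed counts match expected distribution
H₁: observed counts differ from expected distribution
df = k - 1 = 2
χ² = Σ(O - E)²/E
   = (58 - 46.8)²/46.8 + (9 - 7.1)²/7.1 + (23 - 36.1)²/36.1
   = 2.680 + 0.508 + 4.754
   = 7.94
p-value = 0.0188

Since p-value < α = 0.1, we reject H₀.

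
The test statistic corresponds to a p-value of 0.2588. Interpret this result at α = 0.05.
Since p = 0.2588 > α = 0.05, fail to reject H₀.
There is insufficient evidence to reject the null hypothesis; the result is not statistically significant at the 0.05 level.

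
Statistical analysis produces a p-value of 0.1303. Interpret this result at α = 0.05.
Since p = 0.1303 > α = 0.05, fail to reject H₀.
There is insufficient evidence to reject the null hypothesis; the result is not statistically significant at the 0.05 level.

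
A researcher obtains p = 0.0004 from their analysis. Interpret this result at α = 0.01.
Since p = 0.0004 < α = 0.01, reject H₀.
There is sufficient evidence to reject the null hypothesis; the result is statistically significant at the 0.01 level.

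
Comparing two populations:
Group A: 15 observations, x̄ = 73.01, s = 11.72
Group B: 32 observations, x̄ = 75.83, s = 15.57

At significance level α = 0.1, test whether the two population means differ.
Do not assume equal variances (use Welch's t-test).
Welch's two-sample t-test:
H₀: μ₁ = μ₂
H₁: μ₁ ≠ μ₂
s₁²/n₁ = 11.72²/15 = 9.1572,  s₂²/n₂ = 15.57²/32 = 7.5758
SE = √(s₁²/n₁ + s₂²/n₂) = √(9.1572 + 7.5758) = 4.0906
df (Welch-Satterthwaite) = (s₁²/n₁ + s₂²/n₂)² / [(s₁²/n₁)²/(n₁-1) + (s₂²/n₂)²/(n₂-1)] ≈ 35.71
t = (x̄₁ - x̄₂) / SE = (73.01 - 75.83) / 4.0906 = -2.82 / 4.0906 = -0.689
p-value = 0.4950

Since p-value > α = 0.1, we fail to reject H₀.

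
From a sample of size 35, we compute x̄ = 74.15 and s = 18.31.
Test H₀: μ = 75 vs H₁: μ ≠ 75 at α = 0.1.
One-sample t-test:
H₀: μ = 75
H₁: μ ≠ 75
df = n - 1 = 34
t = (x̄ - μ₀) / (s/√n) = (74.15 - 75) / (18.31/√35) = -0.275
p-value = 0.7853

Since p-value > α = 0.1, we fail to reject H₀.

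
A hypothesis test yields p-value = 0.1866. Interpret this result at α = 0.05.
Since p = 0.1866 > α = 0.05, fail to reject H₀.
There is insufficient evidence to reject the null hypothesis; the result is not statistically significant at the 0.05 level.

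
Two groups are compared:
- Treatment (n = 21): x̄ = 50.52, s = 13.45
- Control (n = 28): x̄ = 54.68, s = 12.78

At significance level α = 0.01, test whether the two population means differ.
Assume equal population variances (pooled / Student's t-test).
Student's two-sample t-test (equal variances):
H₀: μ₁ = μ₂
H₁: μ₁ ≠ μ₂
df = n₁ + n₂ - 2 = 47
Pooled variance s_p² = [(n₁-1)s₁² + (n₂-1)s₂²] / (n₁ + n₂ - 2) = [(20)(13.45²) + (27)(12.78²)] / 47 = 170.8067
SE = √(s_p²(1/n₁ + 1/n₂)) = √(170.8067 × (1/21 + 1/28)) = 3.7728
t = (x̄₁ - x̄₂) / SE = (50.52 - 54.68) / 3.7728 = -4.16 / 3.7728 = -1.103
p-value = 0.2758

Since p-value > α = 0.01, we fail to reject H₀.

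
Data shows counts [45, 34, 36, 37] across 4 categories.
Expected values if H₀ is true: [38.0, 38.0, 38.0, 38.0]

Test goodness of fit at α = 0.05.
Chi-square goodness of fit test:
H₀: observed counts match expected distribution
H₁: observed counts differ from expected distribution
df = k - 1 = 3
χ² = Σ(O - E)²/E
   = (45 - 38.0)²/38.0 + (34 - 38.0)²/38.0 + (36 - 38.0)²/38.0 + (37 - 38.0)²/38.0
   = 1.289 + 0.421 + 0.105 + 0.026
   = 1.84
p-value = 0.6058

Since p-value > α = 0.05, we fail to reject H₀.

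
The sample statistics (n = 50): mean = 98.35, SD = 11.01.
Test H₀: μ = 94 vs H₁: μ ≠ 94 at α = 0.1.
One-sample t-test:
H₀: μ = 94
H₁: μ ≠ 94
df = n - 1 = 49
t = (x̄ - μ₀) / (s/√n) = (98.35 - 94) / (11.01/√50) = 2.794
p-value = 0.0074

Since p-value < α = 0.1, we reject H₀.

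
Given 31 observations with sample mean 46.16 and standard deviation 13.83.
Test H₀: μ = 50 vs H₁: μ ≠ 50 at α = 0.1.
One-sample t-test:
H₀: μ = 50
H₁: μ ≠ 50
df = n - 1 = 30
t = (x̄ - μ₀) / (s/√n) = (46.16 - 50) / (13.83/√31) = -1.546
p-value = 0.1326

Since p-value > α = 0.1, we fail to reject H₀.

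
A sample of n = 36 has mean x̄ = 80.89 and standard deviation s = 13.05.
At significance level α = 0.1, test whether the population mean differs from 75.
One-sample t-test:
H₀: μ = 75
H₁: μ ≠ 75
df = n - 1 = 35
t = (x̄ - μ₀) / (s/√n) = (80.89 - 75) / (13.05/√36) = 2.708
p-value = 0.0104

Since p-value < α = 0.1, we reject H₀.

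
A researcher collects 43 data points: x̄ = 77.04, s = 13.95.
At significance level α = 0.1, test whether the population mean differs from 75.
One-sample t-test:
H₀: μ = 75
H₁: μ ≠ 75
df = n - 1 = 42
t = (x̄ - μ₀) / (s/√n) = (77.04 - 75) / (13.95/√43) = 0.959
p-value = 0.3431

Since p-value > α = 0.1, we fail to reject H₀.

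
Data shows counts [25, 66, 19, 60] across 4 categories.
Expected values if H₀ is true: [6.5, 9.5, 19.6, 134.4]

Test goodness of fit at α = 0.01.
Chi-square goodness of fit test:
H₀: observed counts match expected distribution
H₁: observed counts differ from expected distribution
df = k - 1 = 3
χ² = Σ(O - E)²/E
   = (25 - 6.5)²/6.5 + (66 - 9.5)²/9.5 + (19 - 19.6)²/19.6 + (60 - 134.4)²/134.4
   = 52.654 + 336.026 + 0.018 + 41.186
   = 429.88
p-value < 0.0001

Since p-value < α = 0.01, we reject H₀.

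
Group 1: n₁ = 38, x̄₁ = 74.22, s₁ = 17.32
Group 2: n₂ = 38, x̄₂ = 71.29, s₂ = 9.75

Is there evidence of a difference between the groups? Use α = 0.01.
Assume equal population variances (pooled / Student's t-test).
Student's two-sample t-test (equal variances):
H₀: μ₁ = μ₂
H₁: μ₁ ≠ μ₂
df = n₁ + n₂ - 2 = 74
Pooled variance s_p² = [(n₁-1)s₁² + (n₂-1)s₂²] / (n₁ + n₂ - 2) = [(37)(17.32²) + (37)(9.75²)] / 74 = 197.5224
SE = √(s_p²(1/n₁ + 1/n₂)) = √(197.5224 × (1/38 + 1/38)) = 3.2243
t = (x̄₁ - x̄₂) / SE = (74.22 - 71.29) / 3.2243 = 2.93 / 3.2243 = 0.909
p-value = 0.3664

Since p-value > α = 0.01, we fail to reject H₀.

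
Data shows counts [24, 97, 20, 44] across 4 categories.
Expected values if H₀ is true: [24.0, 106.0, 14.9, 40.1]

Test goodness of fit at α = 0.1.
Chi-square goodness of fit test:
H₀: observed counts match expected distribution
H₁: observed counts differ from expected distribution
df = k - 1 = 3
χ² = Σ(O - E)²/E
   = (24 - 24.0)²/24.0 + (97 - 106.0)²/106.0 + (20 - 14.9)²/14.9 + (44 - 40.1)²/40.1
   = 0.000 + 0.764 + 1.746 + 0.379
   = 2.89
p-value = 0.4090

Since p-value > α = 0.1, we fail to reject H₀.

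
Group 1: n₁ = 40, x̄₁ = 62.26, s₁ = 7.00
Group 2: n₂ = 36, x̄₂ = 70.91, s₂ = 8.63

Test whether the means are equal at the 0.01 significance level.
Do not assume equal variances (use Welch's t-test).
Welch's two-sample t-test:
H₀: μ₁ = μ₂
H₁: μ₁ ≠ μ₂
s₁²/n₁ = 7.00²/40 = 1.2250,  s₂²/n₂ = 8.63²/36 = 2.0688
SE = √(s₁²/n₁ + s₂²/n₂) = √(1.2250 + 2.0688) = 1.8149
df (Welch-Satterthwaite) = (s₁²/n₁ + s₂²/n₂)² / [(s₁²/n₁)²/(n₁-1) + (s₂²/n₂)²/(n₂-1)] ≈ 67.49
t = (x̄₁ - x̄₂) / SE = (62.26 - 70.91) / 1.8149 = -8.65 / 1.8149 = -4.766
p-value < 0.0001

Since p-value < α = 0.01, we reject H₀.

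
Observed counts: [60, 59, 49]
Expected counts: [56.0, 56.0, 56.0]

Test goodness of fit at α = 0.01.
Chi-square goodness of fit test:
H₀: observed counts match expected distribution
H₁: observed counts differ from expected distribution
df = k - 1 = 2
χ² = Σ(O - E)²/E
   = (60 - 56.0)²/56.0 + (59 - 56.0)²/56.0 + (49 - 56.0)²/56.0
   = 0.286 + 0.161 + 0.875
   = 1.32
p-value = 0.5165

Since p-value > α = 0.01, we fail to reject H₀.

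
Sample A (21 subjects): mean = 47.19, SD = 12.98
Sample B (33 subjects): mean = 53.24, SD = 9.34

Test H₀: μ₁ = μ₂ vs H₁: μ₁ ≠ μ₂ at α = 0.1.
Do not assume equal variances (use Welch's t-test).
Welch's two-sample t-test:
H₀: μ₁ = μ₂
H₁: μ₁ ≠ μ₂
s₁²/n₁ = 12.98²/21 = 8.0229,  s₂²/n₂ = 9.34²/33 = 2.6435
SE = √(s₁²/n₁ + s₂²/n₂) = √(8.0229 + 2.6435) = 3.2659
df (Welch-Satterthwaite) = (s₁²/n₁ + s₂²/n₂)² / [(s₁²/n₁)²/(n₁-1) + (s₂²/n₂)²/(n₂-1)] ≈ 33.10
t = (x̄₁ - x̄₂) / SE = (47.19 - 53.24) / 3.2659 = -6.05 / 3.2659 = -1.852
p-value = 0.0729

Since p-value < α = 0.1, we reject H₀.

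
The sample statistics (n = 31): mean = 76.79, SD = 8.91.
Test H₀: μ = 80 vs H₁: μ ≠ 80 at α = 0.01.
One-sample t-test:
H₀: μ = 80
H₁: μ ≠ 80
df = n - 1 = 30
t = (x̄ - μ₀) / (s/√n) = (76.79 - 80) / (8.91/√31) = -2.006
p-value = 0.0540

Since p-value > α = 0.01, we fail to reject H₀.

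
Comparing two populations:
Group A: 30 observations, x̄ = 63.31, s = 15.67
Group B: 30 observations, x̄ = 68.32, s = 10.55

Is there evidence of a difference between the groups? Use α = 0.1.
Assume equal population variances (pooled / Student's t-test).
Student's two-sample t-test (equal variances):
H₀: μ₁ = μ₂
H₁: μ₁ ≠ μ₂
df = n₁ + n₂ - 2 = 58
Pooled variance s_p² = [(n₁-1)s₁² + (n₂-1)s₂²] / (n₁ + n₂ - 2) = [(29)(15.67²) + (29)(10.55²)] / 58 = 178.4257
SE = √(s_p²(1/n₁ + 1/n₂)) = √(178.4257 × (1/30 + 1/30)) = 3.4489
t = (x̄₁ - x̄₂) / SE = (63.31 - 68.32) / 3.4489 = -5.01 / 3.4489 = -1.453
p-value = 0.1517

Since p-value > α = 0.1, we fail to reject H₀.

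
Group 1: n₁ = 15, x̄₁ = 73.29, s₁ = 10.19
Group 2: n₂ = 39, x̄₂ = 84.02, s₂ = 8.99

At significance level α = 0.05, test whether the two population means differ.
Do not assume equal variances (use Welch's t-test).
Welch's two-sample t-test:
H₀: μ₁ = μ₂
H₁: μ₁ ≠ μ₂
s₁²/n₁ = 10.19²/15 = 6.9224,  s₂²/n₂ = 8.99²/39 = 2.0723
SE = √(s₁²/n₁ + s₂²/n₂) = √(6.9224 + 2.0723) = 2.9991
df (Welch-Satterthwaite) = (s₁²/n₁ + s₂²/n₂)² / [(s₁²/n₁)²/(n₁-1) + (s₂²/n₂)²/(n₂-1)] ≈ 22.88
t = (x̄₁ - x̄₂) / SE = (73.29 - 84.02) / 2.9991 = -10.73 / 2.9991 = -3.578
p-value = 0.0016

Since p-value < α = 0.05, we reject H₀.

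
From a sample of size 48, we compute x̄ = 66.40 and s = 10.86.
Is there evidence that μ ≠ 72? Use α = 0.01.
One-sample t-test:
H₀: μ = 72
H₁: μ ≠ 72
df = n - 1 = 47
t = (x̄ - μ₀) / (s/√n) = (66.40 - 72) / (10.86/√48) = -3.573
p-value = 0.0008

Since p-value < α = 0.01, we reject H₀.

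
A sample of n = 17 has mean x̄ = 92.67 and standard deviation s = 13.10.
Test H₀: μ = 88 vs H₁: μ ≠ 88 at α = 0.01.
One-sample t-test:
H₀: μ = 88
H₁: μ ≠ 88
df = n - 1 = 16
t = (x̄ - μ₀) / (s/√n) = (92.67 - 88) / (13.10/√17) = 1.470
p-value = 0.1610

Since p-value > α = 0.01, we fail to reject H₀.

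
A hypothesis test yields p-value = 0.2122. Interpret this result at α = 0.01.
Since p = 0.2122 > α = 0.01, fail to reject H₀.
There is insufficient evidence to reject the null hypothesis; the result is not statistically significant at the 0.01 level.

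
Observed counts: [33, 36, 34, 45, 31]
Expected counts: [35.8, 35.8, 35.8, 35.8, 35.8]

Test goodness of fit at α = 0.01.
Chi-square goodness of fit test:
H₀: observed counts match expected distribution
H₁: observed counts differ from expected distribution
df = k - 1 = 4
χ² = Σ(O - E)²/E
   = (33 - 35.8)²/35.8 + (36 - 35.8)²/35.8 + (34 - 35.8)²/35.8 + (45 - 35.8)²/35.8 + (31 - 35.8)²/35.8
   = 0.219 + 0.001 + 0.091 + 2.364 + 0.644
   = 3.32
p-value = 0.5060

Since p-value > α = 0.01, we fail to reject H₀.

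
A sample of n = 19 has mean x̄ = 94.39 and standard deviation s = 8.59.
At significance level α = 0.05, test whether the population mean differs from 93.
One-sample t-test:
H₀: μ = 93
H₁: μ ≠ 93
df = n - 1 = 18
t = (x̄ - μ₀) / (s/√n) = (94.39 - 93) / (8.59/√19) = 0.705
p-value = 0.4896

Since p-value > α = 0.05, we fail to reject H₀.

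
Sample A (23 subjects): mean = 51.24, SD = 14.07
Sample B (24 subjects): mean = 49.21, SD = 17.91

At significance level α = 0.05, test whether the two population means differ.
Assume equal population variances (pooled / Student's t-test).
Student's two-sample t-test (equal variances):
H₀: μ₁ = μ₂
H₁: μ₁ ≠ μ₂
df = n₁ + n₂ - 2 = 45
Pooled variance s_p² = [(n₁-1)s₁² + (n₂-1)s₂²] / (n₁ + n₂ - 2) = [(22)(14.07²) + (23)(17.91²)] / 45 = 260.7310
SE = √(s_p²(1/n₁ + 1/n₂)) = √(260.7310 × (1/23 + 1/24)) = 4.7117
t = (x̄₁ - x̄₂) / SE = (51.24 - 49.21) / 4.7117 = 2.03 / 4.7117 = 0.431
p-value = 0.6686

Since p-value > α = 0.05, we fail to reject H₀.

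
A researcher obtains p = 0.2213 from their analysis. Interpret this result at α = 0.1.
Since p = 0.2213 > α = 0.1, fail to reject H₀.
There is insufficient evidence to reject the null hypothesis; the result is not statistically significant at the 0.1 level.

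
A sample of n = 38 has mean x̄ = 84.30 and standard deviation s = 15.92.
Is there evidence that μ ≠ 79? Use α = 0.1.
One-sample t-test:
H₀: μ = 79
H₁: μ ≠ 79
df = n - 1 = 37
t = (x̄ - μ₀) / (s/√n) = (84.30 - 79) / (15.92/√38) = 2.052
p-value = 0.0473

Since p-value < α = 0.1, we reject H₀.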